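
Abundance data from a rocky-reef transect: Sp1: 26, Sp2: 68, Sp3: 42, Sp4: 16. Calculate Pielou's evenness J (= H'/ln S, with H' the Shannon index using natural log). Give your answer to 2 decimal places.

Total N = 26+68+42+16 = 152, so the proportions are 0.1711, 0.4474, 0.2763, 0.1053 (working shown to 4 dp, full precision carried).
H' = −Σ pᵢ ln pᵢ = −((-0.3020) + (-0.3599) + (-0.3554) + (-0.2370)) = 1.2543.
With S = 4 species, ln S = 1.3863, so J = 1.2543/1.3863 = 0.9048, i.e. 0.90 to 2 decimal places.

0.90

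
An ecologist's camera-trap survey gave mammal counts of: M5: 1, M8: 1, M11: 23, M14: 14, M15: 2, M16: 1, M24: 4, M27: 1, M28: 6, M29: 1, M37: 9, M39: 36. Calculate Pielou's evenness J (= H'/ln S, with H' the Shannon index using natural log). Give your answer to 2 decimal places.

Total N = 1+1+23+14+2+1+4+1+6+1+9+36 = 99, so the proportions are 0.0101, 0.0101, 0.2323, 0.1414, 0.0202, 0.0101, 0.0404, 0.0101, 0.0606, 0.0101, 0.0909, 0.3636 (working shown to 4 dp, full precision carried).
H' = −Σ pᵢ ln pᵢ = −((-0.0464) + (-0.0464) + (-0.3391) + (-0.2766) + (-0.0788) + (-0.0464) + (-0.1296) + (-0.0464) + (-0.1699) + (-0.0464) + (-0.2180) + (-0.3679)) = 1.8120.
With S = 12 species, ln S = 2.4849, so J = 1.8120/2.4849 = 0.7292, i.e. 0.73 to 2 decimal places.

0.73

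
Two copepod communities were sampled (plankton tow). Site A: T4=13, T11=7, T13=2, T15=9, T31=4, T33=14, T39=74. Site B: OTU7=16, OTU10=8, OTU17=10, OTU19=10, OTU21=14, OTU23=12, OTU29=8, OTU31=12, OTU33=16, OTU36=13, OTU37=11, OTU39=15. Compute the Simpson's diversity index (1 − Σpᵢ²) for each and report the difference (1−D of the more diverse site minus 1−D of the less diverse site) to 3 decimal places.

0.309

Site A: N=123, proportions 0.105691, 0.056911, 0.01626, 0.073171, 0.03252, 0.113821, 0.601626, giving 1−D = 0.604006 (working shown to 6 dp, full precision carried).
Site B: N=145, proportions 0.110345, 0.055172, 0.068966, 0.068966, 0.096552, 0.082759, 0.055172, 0.082759, 0.110345, 0.089655, 0.075862, 0.103448, giving 1−D = 0.912533.
Difference = |0.604006 − 0.912533| = 0.308527, i.e. 0.309 to 3 decimal places.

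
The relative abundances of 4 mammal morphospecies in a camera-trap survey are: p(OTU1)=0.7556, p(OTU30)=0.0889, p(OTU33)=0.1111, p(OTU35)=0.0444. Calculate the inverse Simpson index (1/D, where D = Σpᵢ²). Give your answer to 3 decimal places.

D = 0.7556² + 0.0889² + 0.1111² + 0.0444² = 0.570931 + 0.007903 + 0.012343 + 0.001971 = 0.593149 (working shown to 6 dp, full precision carried).
So 1/D = 1.68592, i.e. 1.686 to 3 decimal places.

1.686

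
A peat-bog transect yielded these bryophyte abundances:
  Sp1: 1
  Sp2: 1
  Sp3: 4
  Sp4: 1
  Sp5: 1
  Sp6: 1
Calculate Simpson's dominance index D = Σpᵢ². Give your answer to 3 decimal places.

0.259

Total N = 1+1+4+1+1+1 = 9, so the proportions are 0.11111, 0.11111, 0.44444, 0.11111, 0.11111, 0.11111 (working shown to 5 dp, full precision carried).
D = 0.11111² + 0.11111² + 0.44444² + 0.11111² + 0.11111² + 0.11111² = 0.01235 + 0.01235 + 0.19753 + 0.01235 + 0.01235 + 0.01235 = 0.25926.
To 3 decimal places, D = 0.259.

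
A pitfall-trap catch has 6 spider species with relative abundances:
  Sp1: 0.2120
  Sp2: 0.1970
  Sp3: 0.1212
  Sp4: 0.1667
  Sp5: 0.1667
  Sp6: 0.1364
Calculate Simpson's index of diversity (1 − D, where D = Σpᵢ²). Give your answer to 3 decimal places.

D = 0.212² + 0.197² + 0.1212² + 0.1667² + 0.1667² + 0.1364² = 0.04494 + 0.03881 + 0.01469 + 0.02779 + 0.02779 + 0.01860 = 0.17263 (working shown to 5 dp, full precision carried).
So 1 − D = 0.82737, i.e. 0.827 to 3 decimal places.

0.827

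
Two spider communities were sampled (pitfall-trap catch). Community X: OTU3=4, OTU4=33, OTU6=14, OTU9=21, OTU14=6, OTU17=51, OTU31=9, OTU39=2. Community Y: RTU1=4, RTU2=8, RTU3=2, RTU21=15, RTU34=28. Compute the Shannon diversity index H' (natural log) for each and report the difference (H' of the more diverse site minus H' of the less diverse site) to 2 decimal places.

0.42

Community X: N=140, proportions 0.0286, 0.2357, 0.1, 0.15, 0.0429, 0.3643, 0.0643, 0.0143, giving H' = 1.6970 (working shown to 4 dp, full precision carried).
Community Y: N=57, proportions 0.0702, 0.1404, 0.0351, 0.2632, 0.4912, giving H' = 1.2801.
Difference = |1.6970 − 1.2801| = 0.4169, i.e. 0.42 to 2 decimal places.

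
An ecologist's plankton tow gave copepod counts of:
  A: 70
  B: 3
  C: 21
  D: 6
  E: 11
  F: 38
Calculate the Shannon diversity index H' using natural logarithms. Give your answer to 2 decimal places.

Total N = 70+3+21+6+11+38 = 149, so the proportions are 0.4698, 0.0201, 0.1409, 0.0403, 0.0738, 0.255 (working shown to 4 dp, full precision carried).
Each pᵢ ln pᵢ term: 0.4698×(-0.7555)=-0.3549, 0.0201×(-3.9053)=-0.0786, 0.1409×(-1.9594)=-0.2762, 0.0403×(-3.2122)=-0.1293, 0.0738×(-2.6061)=-0.1924, 0.255×(-1.3664)=-0.3485.
Sum = -1.3799, so H' = 1.38.

1.38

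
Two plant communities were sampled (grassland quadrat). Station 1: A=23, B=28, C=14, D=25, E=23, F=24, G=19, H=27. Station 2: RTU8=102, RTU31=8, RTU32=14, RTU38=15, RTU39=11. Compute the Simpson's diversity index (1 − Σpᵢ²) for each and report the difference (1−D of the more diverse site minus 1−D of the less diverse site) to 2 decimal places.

0.36

Station 1: N=183, proportions 0.125683, 0.153005, 0.076503, 0.136612, 0.125683, 0.131148, 0.103825, 0.147541, giving 1−D = 0.870734 (working shown to 6 dp, full precision carried).
Station 2: N=150, proportions 0.68, 0.053333, 0.093333, 0.1, 0.073333, giving 1−D = 0.510667.
Difference = |0.870734 − 0.510667| = 0.360067, i.e. 0.36 to 2 decimal places.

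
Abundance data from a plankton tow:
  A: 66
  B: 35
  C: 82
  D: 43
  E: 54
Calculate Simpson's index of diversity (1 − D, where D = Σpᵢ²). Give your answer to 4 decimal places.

Total N = 66+35+82+43+54 = 280, so the proportions are 0.235714, 0.125, 0.292857, 0.153571, 0.192857 (working shown to 6 dp, full precision carried).
D = 0.235714² + 0.125² + 0.292857² + 0.153571² + 0.192857² = 0.055561 + 0.015625 + 0.085765 + 0.023584 + 0.037194 = 0.217730.
So 1 − D = 0.782270, i.e. 0.7823 to 4 decimal places.

0.7823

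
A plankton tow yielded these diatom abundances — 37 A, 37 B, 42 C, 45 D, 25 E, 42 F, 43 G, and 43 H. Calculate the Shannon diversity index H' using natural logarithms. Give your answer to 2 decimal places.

Total N = 37+37+42+45+25+42+43+43 = 314, so the proportions are 0.1178, 0.1178, 0.1338, 0.1433, 0.0796, 0.1338, 0.1369, 0.1369 (working shown to 4 dp, full precision carried).
Each pᵢ ln pᵢ term: 0.1178×(-2.1385)=-0.2520, 0.1178×(-2.1385)=-0.2520, 0.1338×(-2.0117)=-0.2691, 0.1433×(-1.9427)=-0.2784, 0.0796×(-2.5305)=-0.2015, 0.1338×(-2.0117)=-0.2691, 0.1369×(-1.9882)=-0.2723, 0.1369×(-1.9882)=-0.2723.
Sum = -2.0666, so H' = 2.07.

2.07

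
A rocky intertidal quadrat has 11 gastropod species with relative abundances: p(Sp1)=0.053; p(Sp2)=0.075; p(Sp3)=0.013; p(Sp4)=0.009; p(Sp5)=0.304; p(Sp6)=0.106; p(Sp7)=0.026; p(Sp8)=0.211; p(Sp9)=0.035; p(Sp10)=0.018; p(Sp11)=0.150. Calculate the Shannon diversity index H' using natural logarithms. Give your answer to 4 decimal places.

Each pᵢ ln pᵢ term (working shown to 6 dp, full precision carried): 0.053×(-2.937463)=-0.155686, 0.075×(-2.590267)=-0.194270, 0.013×(-4.342806)=-0.056456, 0.009×(-4.710531)=-0.042395, 0.304×(-1.190728)=-0.361981, 0.106×(-2.244316)=-0.237898, 0.026×(-3.649659)=-0.094891, 0.211×(-1.555897)=-0.328294, 0.035×(-3.352407)=-0.117334, 0.018×(-4.017384)=-0.072313, 0.15×(-1.897120)=-0.284568.
Sum = -1.946086, so H' = 1.9461.

1.9461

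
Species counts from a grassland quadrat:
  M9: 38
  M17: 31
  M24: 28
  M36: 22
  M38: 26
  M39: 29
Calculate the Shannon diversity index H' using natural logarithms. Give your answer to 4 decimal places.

1.7777

Total N = 38+31+28+22+26+29 = 174, so the proportions are 0.218391, 0.178161, 0.16092, 0.126437, 0.149425, 0.166667 (working shown to 6 dp, full precision carried).
Each pᵢ ln pᵢ term: 0.218391×(-1.521469)=-0.332275, 0.178161×(-1.725068)=-0.307340, 0.16092×(-1.826851)=-0.293976, 0.126437×(-2.068013)=-0.261473, 0.149425×(-1.900959)=-0.284051, 0.166667×(-1.791759)=-0.298627.
Sum = -1.777741, so H' = 1.7777.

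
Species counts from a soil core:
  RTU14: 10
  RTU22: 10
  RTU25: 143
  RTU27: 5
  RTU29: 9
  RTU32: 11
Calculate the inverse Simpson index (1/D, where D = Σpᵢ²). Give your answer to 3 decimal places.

Total N = 10+10+143+5+9+11 = 188, so the proportions are 0.053191, 0.053191, 0.760638, 0.026596, 0.047872, 0.058511 (working shown to 6 dp, full precision carried).
D = 0.053191² + 0.053191² + 0.760638² + 0.026596² + 0.047872² + 0.058511² = 0.002829 + 0.002829 + 0.578571 + 0.000707 + 0.002292 + 0.003423 = 0.590652.
So 1/D = 1.69304, i.e. 1.693 to 3 decimal places.

1.693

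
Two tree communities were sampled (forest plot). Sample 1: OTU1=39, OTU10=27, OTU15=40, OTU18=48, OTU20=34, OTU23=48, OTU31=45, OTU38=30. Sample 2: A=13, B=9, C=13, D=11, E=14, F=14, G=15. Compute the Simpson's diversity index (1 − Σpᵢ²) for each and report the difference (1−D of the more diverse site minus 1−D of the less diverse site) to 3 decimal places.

0.016

Sample 1: N=311, proportions 0.1254, 0.08682, 0.12862, 0.15434, 0.10932, 0.15434, 0.14469, 0.09646, giving 1−D = 0.87036 (working shown to 5 dp, full precision carried).
Sample 2: N=89, proportions 0.14607, 0.10112, 0.14607, 0.1236, 0.1573, 0.1573, 0.16854, giving 1−D = 0.85393.
Difference = |0.87036 − 0.85393| = 0.01643, i.e. 0.016 to 3 decimal places.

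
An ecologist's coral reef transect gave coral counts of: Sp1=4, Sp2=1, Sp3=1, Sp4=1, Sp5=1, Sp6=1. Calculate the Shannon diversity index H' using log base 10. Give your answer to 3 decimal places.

0.687

Total N = 4+1+1+1+1+1 = 9, so the proportions are 0.44444, 0.11111, 0.11111, 0.11111, 0.11111, 0.11111 (working shown to 5 dp, full precision carried).
Each pᵢ log₁₀ pᵢ term: 0.44444×(-0.35218)=-0.15653, 0.11111×(-0.95424)=-0.10603, 0.11111×(-0.95424)=-0.10603, 0.11111×(-0.95424)=-0.10603, 0.11111×(-0.95424)=-0.10603, 0.11111×(-0.95424)=-0.10603.
Sum = -0.68666, so H' = 0.687.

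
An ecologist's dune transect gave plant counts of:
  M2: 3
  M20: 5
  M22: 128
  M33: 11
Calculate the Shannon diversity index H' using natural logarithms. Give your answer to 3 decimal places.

Total N = 3+5+128+11 = 147, so the proportions are 0.02041, 0.03401, 0.87075, 0.07483 (working shown to 5 dp, full precision carried).
Each pᵢ ln pᵢ term: 0.02041×(-3.89182)=-0.07942, 0.03401×(-3.38099)=-0.11500, 0.87075×(-0.13840)=-0.12051, 0.07483×(-2.59254)=-0.19400.
Sum = -0.50894, so H' = 0.509.

0.509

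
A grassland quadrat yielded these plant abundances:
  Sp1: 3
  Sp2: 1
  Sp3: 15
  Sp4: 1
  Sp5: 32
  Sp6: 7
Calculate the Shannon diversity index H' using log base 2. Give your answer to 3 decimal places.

Total N = 3+1+15+1+32+7 = 59, so the proportions are 0.05085, 0.01695, 0.25424, 0.01695, 0.54237, 0.11864 (working shown to 5 dp, full precision carried).
Each pᵢ log₂ pᵢ term: 0.05085×(-4.29768)=-0.21853, 0.01695×(-5.88264)=-0.09971, 0.25424×(-1.97575)=-0.50231, 0.01695×(-5.88264)=-0.09971, 0.54237×(-0.88264)=-0.47872, 0.11864×(-3.07529)=-0.36486.
Sum = -1.76383, so H' = 1.764.

1.764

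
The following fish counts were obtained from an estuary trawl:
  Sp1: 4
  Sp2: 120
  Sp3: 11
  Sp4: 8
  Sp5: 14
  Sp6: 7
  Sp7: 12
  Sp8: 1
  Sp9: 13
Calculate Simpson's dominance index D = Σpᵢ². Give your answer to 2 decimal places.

Total N = 4+120+11+8+14+7+12+1+13 = 190, so the proportions are 0.0211, 0.6316, 0.0579, 0.0421, 0.0737, 0.0368, 0.0632, 0.0053, 0.0684 (working shown to 4 dp, full precision carried).
D = 0.0211² + 0.6316² + 0.0579² + 0.0421² + 0.0737² + 0.0368² + 0.0632² + 0.0053² + 0.0684² = 0.0004 + 0.3989 + 0.0034 + 0.0018 + 0.0054 + 0.0014 + 0.0040 + 0.0000 + 0.0047 = 0.4199.
To 2 decimal places, D = 0.42.

0.42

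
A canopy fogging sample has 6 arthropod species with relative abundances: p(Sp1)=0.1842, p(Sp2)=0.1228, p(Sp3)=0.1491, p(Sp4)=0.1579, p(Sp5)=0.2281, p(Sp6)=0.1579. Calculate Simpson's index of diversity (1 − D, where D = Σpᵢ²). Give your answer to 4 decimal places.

D = 0.1842² + 0.1228² + 0.1491² + 0.1579² + 0.2281² + 0.1579² = 0.033930 + 0.015080 + 0.022231 + 0.024932 + 0.052030 + 0.024932 = 0.173135 (working shown to 6 dp, full precision carried).
So 1 − D = 0.826865, i.e. 0.8269 to 4 decimal places.

0.8269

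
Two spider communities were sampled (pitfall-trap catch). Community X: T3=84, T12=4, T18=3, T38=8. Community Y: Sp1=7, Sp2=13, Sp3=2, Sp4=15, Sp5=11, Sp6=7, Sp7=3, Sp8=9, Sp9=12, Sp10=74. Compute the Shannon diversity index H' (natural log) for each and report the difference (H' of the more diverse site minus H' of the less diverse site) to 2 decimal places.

1.18

Community X: N=99, proportions 0.8485, 0.0404, 0.0303, 0.0808, giving H' = 0.5783 (working shown to 4 dp, full precision carried).
Community Y: N=153, proportions 0.0458, 0.085, 0.0131, 0.098, 0.0719, 0.0458, 0.0196, 0.0588, 0.0784, 0.4837, giving H' = 1.7601.
Difference = |0.5783 − 1.7601| = 1.1818, i.e. 1.18 to 2 decimal places.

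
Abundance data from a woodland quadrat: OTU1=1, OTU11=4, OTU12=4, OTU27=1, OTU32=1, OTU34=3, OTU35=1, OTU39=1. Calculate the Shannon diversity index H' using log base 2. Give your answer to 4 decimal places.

Total N = 1+4+4+1+1+3+1+1 = 16, so the proportions are 0.0625, 0.25, 0.25, 0.0625, 0.0625, 0.1875, 0.0625, 0.0625 (working shown to 6 dp, full precision carried).
Each pᵢ log₂ pᵢ term: 0.0625×(-4.000000)=-0.250000, 0.25×(-2.000000)=-0.500000, 0.25×(-2.000000)=-0.500000, 0.0625×(-4.000000)=-0.250000, 0.0625×(-4.000000)=-0.250000, 0.1875×(-2.415037)=-0.452820, 0.0625×(-4.000000)=-0.250000, 0.0625×(-4.000000)=-0.250000.
Sum = -2.702820, so H' = 2.7028.

2.7028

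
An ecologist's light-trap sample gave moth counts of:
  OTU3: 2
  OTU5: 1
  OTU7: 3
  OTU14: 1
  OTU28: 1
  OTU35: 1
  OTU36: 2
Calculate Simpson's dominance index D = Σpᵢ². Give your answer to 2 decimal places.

Total N = 2+1+3+1+1+1+2 = 11, so the proportions are 0.1818, 0.0909, 0.2727, 0.0909, 0.0909, 0.0909, 0.1818 (working shown to 4 dp, full precision carried).
D = 0.1818² + 0.0909² + 0.2727² + 0.0909² + 0.0909² + 0.0909² + 0.1818² = 0.0331 + 0.0083 + 0.0744 + 0.0083 + 0.0083 + 0.0083 + 0.0331 = 0.1736.
To 2 decimal places, D = 0.17.

0.17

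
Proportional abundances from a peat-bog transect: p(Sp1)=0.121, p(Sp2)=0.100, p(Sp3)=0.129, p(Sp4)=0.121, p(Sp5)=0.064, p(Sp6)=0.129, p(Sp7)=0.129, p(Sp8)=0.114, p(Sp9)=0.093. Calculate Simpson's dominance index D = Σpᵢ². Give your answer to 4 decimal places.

D = 0.121² + 0.1² + 0.129² + 0.121² + 0.064² + 0.129² + 0.129² + 0.114² + 0.093² = 0.014641 + 0.010000 + 0.016641 + 0.014641 + 0.004096 + 0.016641 + 0.016641 + 0.012996 + 0.008649 = 0.114946 (working shown to 6 dp, full precision carried).
To 4 decimal places, D = 0.1149.

0.1149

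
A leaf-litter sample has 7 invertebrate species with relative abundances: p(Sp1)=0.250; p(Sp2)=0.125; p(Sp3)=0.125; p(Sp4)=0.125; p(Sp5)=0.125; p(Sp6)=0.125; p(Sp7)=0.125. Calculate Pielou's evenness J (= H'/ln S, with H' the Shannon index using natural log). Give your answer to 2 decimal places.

H' = −Σ pᵢ ln pᵢ = −((-0.3466) + (-0.2599) + (-0.2599) + (-0.2599) + (-0.2599) + (-0.2599) + (-0.2599)) = 1.9062 (working shown to 4 dp, full precision carried).
With S = 7 species, ln S = 1.9459, so J = 1.9062/1.9459 = 0.9796, i.e. 0.98 to 2 decimal places.

0.98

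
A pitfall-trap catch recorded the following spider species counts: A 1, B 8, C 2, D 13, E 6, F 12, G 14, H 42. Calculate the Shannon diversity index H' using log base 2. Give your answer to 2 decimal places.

Total N = 1+8+2+13+6+12+14+42 = 98, so the proportions are 0.0102, 0.0816, 0.0204, 0.1327, 0.0612, 0.1224, 0.1429, 0.4286 (working shown to 4 dp, full precision carried).
Each pᵢ log₂ pᵢ term: 0.0102×(-6.6147)=-0.0675, 0.0816×(-3.6147)=-0.2951, 0.0204×(-5.6147)=-0.1146, 0.1327×(-2.9143)=-0.3866, 0.0612×(-4.0297)=-0.2467, 0.1224×(-3.0297)=-0.3710, 0.1429×(-2.8074)=-0.4011, 0.4286×(-1.2224)=-0.5239.
Sum = -2.4064, so H' = 2.41.

2.41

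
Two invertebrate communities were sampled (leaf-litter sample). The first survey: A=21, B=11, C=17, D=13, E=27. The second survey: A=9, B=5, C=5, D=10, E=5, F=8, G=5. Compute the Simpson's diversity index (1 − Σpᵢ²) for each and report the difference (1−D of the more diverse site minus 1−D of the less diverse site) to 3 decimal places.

The first survey: N=89, proportions 0.23596, 0.1236, 0.19101, 0.14607, 0.30337, giving 1−D = 0.77919 (working shown to 5 dp, full precision carried).
The second survey: N=47, proportions 0.19149, 0.10638, 0.10638, 0.21277, 0.10638, 0.17021, 0.10638, giving 1−D = 0.84382.
Difference = |0.77919 − 0.84382| = 0.06463, i.e. 0.065 to 3 decimal places.

0.065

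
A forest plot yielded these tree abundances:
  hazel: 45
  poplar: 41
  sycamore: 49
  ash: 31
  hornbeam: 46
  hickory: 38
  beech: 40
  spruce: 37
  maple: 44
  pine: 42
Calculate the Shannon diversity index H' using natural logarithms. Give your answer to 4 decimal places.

2.2954

Total N = 45+41+49+31+46+38+40+37+44+42 = 413, so the proportions are 0.108959, 0.099274, 0.118644, 0.075061, 0.11138, 0.09201, 0.096852, 0.089588, 0.106538, 0.101695 (working shown to 6 dp, full precision carried).
Each pᵢ ln pᵢ term: 0.108959×(-2.216785)=-0.241538, 0.099274×(-2.309876)=-0.229310, 0.118644×(-2.131627)=-0.252905, 0.075061×(-2.589460)=-0.194366, 0.11138×(-2.194806)=-0.244458, 0.09201×(-2.385861)=-0.219522, 0.096852×(-2.334568)=-0.226108, 0.089588×(-2.412530)=-0.216135, 0.106538×(-2.239258)=-0.238565, 0.101695×(-2.285778)=-0.232452.
Sum = -2.295359, so H' = 2.2954.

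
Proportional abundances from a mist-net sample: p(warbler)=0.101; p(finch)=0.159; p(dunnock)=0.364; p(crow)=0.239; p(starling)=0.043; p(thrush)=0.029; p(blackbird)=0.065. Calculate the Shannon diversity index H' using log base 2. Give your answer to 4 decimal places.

Each pᵢ log₂ pᵢ term (working shown to 6 dp, full precision carried): 0.101×(-3.307573)=-0.334065, 0.159×(-2.652901)=-0.421811, 0.364×(-1.457990)=-0.530708, 0.239×(-2.064917)=-0.493515, 0.043×(-4.539520)=-0.195199, 0.029×(-5.107803)=-0.148126, 0.065×(-3.943416)=-0.256322.
Sum = -2.379747, so H' = 2.3797.

2.3797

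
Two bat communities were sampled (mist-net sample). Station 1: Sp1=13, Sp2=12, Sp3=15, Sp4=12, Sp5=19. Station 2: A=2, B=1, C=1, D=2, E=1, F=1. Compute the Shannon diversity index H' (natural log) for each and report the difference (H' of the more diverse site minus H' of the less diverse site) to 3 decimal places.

0.140

Station 1: N=71, proportions 0.1831, 0.16901, 0.21127, 0.16901, 0.26761, giving H' = 1.59300 (working shown to 5 dp, full precision carried).
Station 2: N=8, proportions 0.25, 0.125, 0.125, 0.25, 0.125, 0.125, giving H' = 1.73287.
Difference = |1.59300 − 1.73287| = 0.13987, i.e. 0.140 to 3 decimal places.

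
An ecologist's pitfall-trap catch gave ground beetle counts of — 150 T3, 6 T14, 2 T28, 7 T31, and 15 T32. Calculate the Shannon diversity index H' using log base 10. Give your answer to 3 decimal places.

0.282

Total N = 150+6+2+7+15 = 180, so the proportions are 0.83333, 0.03333, 0.01111, 0.03889, 0.08333 (working shown to 5 dp, full precision carried).
Each pᵢ log₁₀ pᵢ term: 0.83333×(-0.07918)=-0.06598, 0.03333×(-1.47712)=-0.04924, 0.01111×(-1.95424)=-0.02171, 0.03889×(-1.41017)=-0.05484, 0.08333×(-1.07918)=-0.08993.
Sum = -0.28171, so H' = 0.282.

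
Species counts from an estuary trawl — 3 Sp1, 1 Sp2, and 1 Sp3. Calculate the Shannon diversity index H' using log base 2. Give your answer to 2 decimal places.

1.37

Total N = 3+1+1 = 5, so the proportions are 0.6, 0.2, 0.2 (working shown to 4 dp, full precision carried).
Each pᵢ log₂ pᵢ term: 0.6×(-0.7370)=-0.4422, 0.2×(-2.3219)=-0.4644, 0.2×(-2.3219)=-0.4644.
Sum = -1.3710, so H' = 1.37.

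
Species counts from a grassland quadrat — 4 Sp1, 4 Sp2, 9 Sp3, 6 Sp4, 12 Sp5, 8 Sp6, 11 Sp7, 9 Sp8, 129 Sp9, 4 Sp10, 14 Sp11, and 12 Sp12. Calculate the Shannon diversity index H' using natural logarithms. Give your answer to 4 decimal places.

1.6484

Total N = 4+4+9+6+12+8+11+9+129+4+14+12 = 222, so the proportions are 0.018018, 0.018018, 0.040541, 0.027027, 0.054054, 0.036036, 0.04955, 0.040541, 0.581081, 0.018018, 0.063063, 0.054054 (working shown to 6 dp, full precision carried).
Each pᵢ ln pᵢ term: 0.018018×(-4.016383)=-0.072367, 0.018018×(-4.016383)=-0.072367, 0.040541×(-3.205453)=-0.129951, 0.027027×(-3.610918)=-0.097592, 0.054054×(-2.917771)=-0.157717, 0.036036×(-3.323236)=-0.119756, 0.04955×(-3.004782)=-0.148886, 0.040541×(-3.205453)=-0.129951, 0.581081×(-0.542865)=-0.315449, 0.018018×(-4.016383)=-0.072367, 0.063063×(-2.763620)=-0.174282, 0.054054×(-2.917771)=-0.157717.
Sum = -1.648403, so H' = 1.6484.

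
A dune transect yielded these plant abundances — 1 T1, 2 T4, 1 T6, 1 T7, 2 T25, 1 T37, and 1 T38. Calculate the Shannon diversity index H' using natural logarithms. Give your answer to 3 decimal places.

1.889

Total N = 1+2+1+1+2+1+1 = 9, so the proportions are 0.11111, 0.22222, 0.11111, 0.11111, 0.22222, 0.11111, 0.11111 (working shown to 5 dp, full precision carried).
Each pᵢ ln pᵢ term: 0.11111×(-2.19722)=-0.24414, 0.22222×(-1.50408)=-0.33424, 0.11111×(-2.19722)=-0.24414, 0.11111×(-2.19722)=-0.24414, 0.22222×(-1.50408)=-0.33424, 0.11111×(-2.19722)=-0.24414, 0.11111×(-2.19722)=-0.24414.
Sum = -1.88916, so H' = 1.889.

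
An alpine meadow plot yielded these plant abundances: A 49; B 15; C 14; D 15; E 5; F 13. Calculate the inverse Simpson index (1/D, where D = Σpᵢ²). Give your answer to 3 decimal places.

Total N = 49+15+14+15+5+13 = 111, so the proportions are 0.4414414, 0.1351351, 0.1261261, 0.1351351, 0.045045, 0.1171171 (working shown to 7 dp, full precision carried).
D = 0.4414414² + 0.1351351² + 0.1261261² + 0.1351351² + 0.045045² + 0.1171171² = 0.1948705 + 0.0182615 + 0.0159078 + 0.0182615 + 0.0020291 + 0.0137164 = 0.2630468.
So 1/D = 3.80160, i.e. 3.802 to 3 decimal places.

3.802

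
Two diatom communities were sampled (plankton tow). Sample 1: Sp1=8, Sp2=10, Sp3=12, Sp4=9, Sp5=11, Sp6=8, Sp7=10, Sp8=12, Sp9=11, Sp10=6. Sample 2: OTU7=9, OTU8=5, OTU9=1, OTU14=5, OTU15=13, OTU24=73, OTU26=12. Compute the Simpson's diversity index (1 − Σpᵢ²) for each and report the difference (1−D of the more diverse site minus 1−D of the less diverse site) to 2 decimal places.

Sample 1: N=97, proportions 0.0825, 0.1031, 0.1237, 0.0928, 0.1134, 0.0825, 0.1031, 0.1237, 0.1134, 0.0619, giving 1−D = 0.8964 (working shown to 4 dp, full precision carried).
Sample 2: N=118, proportions 0.0763, 0.0424, 0.0085, 0.0424, 0.1102, 0.6186, 0.1017, giving 1−D = 0.5853.
Difference = |0.8964 − 0.5853| = 0.3111, i.e. 0.31 to 2 decimal places.

0.31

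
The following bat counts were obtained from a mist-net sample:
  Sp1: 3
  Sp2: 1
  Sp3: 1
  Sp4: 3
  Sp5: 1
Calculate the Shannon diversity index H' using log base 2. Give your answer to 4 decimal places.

Total N = 3+1+1+3+1 = 9, so the proportions are 0.333333, 0.111111, 0.111111, 0.333333, 0.111111 (working shown to 6 dp, full precision carried).
Each pᵢ log₂ pᵢ term: 0.333333×(-1.584963)=-0.528321, 0.111111×(-3.169925)=-0.352214, 0.111111×(-3.169925)=-0.352214, 0.333333×(-1.584963)=-0.528321, 0.111111×(-3.169925)=-0.352214.
Sum = -2.113283, so H' = 2.1133.

2.1133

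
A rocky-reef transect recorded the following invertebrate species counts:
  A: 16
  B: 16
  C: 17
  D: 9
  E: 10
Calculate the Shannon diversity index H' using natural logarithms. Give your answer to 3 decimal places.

Total N = 16+16+17+9+10 = 68, so the proportions are 0.23529, 0.23529, 0.25, 0.13235, 0.14706 (working shown to 5 dp, full precision carried).
Each pᵢ ln pᵢ term: 0.23529×(-1.44692)=-0.34045, 0.23529×(-1.44692)=-0.34045, 0.25×(-1.38629)=-0.34657, 0.13235×(-2.02228)=-0.26766, 0.14706×(-1.91692)=-0.28190.
Sum = -1.57703, so H' = 1.577.

1.577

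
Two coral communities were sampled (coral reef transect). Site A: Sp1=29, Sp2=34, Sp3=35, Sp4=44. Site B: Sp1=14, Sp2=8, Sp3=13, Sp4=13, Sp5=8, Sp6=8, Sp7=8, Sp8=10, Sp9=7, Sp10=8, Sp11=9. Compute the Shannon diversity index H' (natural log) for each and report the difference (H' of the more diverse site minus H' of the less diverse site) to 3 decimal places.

Site A: N=142, proportions 0.20423, 0.23944, 0.24648, 0.30986, giving H' = 1.37492 (working shown to 5 dp, full precision carried).
Site B: N=106, proportions 0.13208, 0.07547, 0.12264, 0.12264, 0.07547, 0.07547, 0.07547, 0.09434, 0.06604, 0.07547, 0.08491, giving H' = 2.36877.
Difference = |1.37492 − 2.36877| = 0.99385, i.e. 0.994 to 3 decimal places.

0.994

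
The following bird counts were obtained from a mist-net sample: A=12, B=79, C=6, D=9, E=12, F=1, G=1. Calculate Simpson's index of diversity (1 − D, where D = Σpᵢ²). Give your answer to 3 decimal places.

0.538

Total N = 12+79+6+9+12+1+1 = 120, so the proportions are 0.1, 0.65833, 0.05, 0.075, 0.1, 0.00833, 0.00833 (working shown to 5 dp, full precision carried).
D = 0.1² + 0.65833² + 0.05² + 0.075² + 0.1² + 0.00833² + 0.00833² = 0.01000 + 0.43340 + 0.00250 + 0.00562 + 0.01000 + 0.00007 + 0.00007 = 0.46167.
So 1 − D = 0.53833, i.e. 0.538 to 3 decimal places.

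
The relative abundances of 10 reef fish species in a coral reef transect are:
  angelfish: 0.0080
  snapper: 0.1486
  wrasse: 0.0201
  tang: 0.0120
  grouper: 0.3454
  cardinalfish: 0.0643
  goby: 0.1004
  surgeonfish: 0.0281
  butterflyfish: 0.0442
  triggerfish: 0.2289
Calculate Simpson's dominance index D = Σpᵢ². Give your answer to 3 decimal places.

D = 0.008² + 0.1486² + 0.0201² + 0.012² + 0.3454² + 0.0643² + 0.1004² + 0.0281² + 0.0442² + 0.2289² = 0.00006 + 0.02208 + 0.00040 + 0.00014 + 0.11930 + 0.00413 + 0.01008 + 0.00079 + 0.00195 + 0.05240 = 0.21135 (working shown to 5 dp, full precision carried).
To 3 decimal places, D = 0.211.

0.211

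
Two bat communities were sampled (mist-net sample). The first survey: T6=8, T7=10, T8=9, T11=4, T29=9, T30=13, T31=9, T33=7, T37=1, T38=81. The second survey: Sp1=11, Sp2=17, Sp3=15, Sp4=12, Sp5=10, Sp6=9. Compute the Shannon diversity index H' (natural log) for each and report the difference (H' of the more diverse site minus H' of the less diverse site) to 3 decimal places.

The first survey: N=151, proportions 0.05298, 0.06623, 0.0596, 0.02649, 0.0596, 0.08609, 0.0596, 0.04636, 0.00662, 0.53642, giving H' = 1.65670 (working shown to 5 dp, full precision carried).
The second survey: N=74, proportions 0.14865, 0.22973, 0.2027, 0.16216, 0.13514, 0.12162, giving H' = 1.76647.
Difference = |1.65670 − 1.76647| = 0.10977, i.e. 0.110 to 3 decimal places.

0.110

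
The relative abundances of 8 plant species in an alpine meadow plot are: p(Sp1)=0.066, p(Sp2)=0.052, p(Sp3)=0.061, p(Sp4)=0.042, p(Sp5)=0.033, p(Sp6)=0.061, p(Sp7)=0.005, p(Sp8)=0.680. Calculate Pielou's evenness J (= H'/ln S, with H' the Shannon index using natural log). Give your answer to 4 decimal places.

0.5813

H' = −Σ pᵢ ln pᵢ = −((-0.179395) + (-0.153739) + (-0.170610) + (-0.133144) + (-0.112571) + (-0.170610) + (-0.026492) + (-0.262250)) = 1.208810 (working shown to 6 dp, full precision carried).
With S = 8 species, ln S = 2.079442, so J = 1.208810/2.079442 = 0.581315, i.e. 0.5813 to 4 decimal places.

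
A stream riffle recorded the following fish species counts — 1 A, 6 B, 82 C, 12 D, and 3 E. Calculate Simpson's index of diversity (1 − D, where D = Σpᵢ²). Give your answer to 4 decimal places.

0.3608

Total N = 1+6+82+12+3 = 104, so the proportions are 0.009615, 0.057692, 0.788462, 0.115385, 0.028846 (working shown to 6 dp, full precision carried).
D = 0.009615² + 0.057692² + 0.788462² + 0.115385² + 0.028846² = 0.000092 + 0.003328 + 0.621672 + 0.013314 + 0.000832 = 0.639238.
So 1 − D = 0.360762, i.e. 0.3608 to 4 decimal places.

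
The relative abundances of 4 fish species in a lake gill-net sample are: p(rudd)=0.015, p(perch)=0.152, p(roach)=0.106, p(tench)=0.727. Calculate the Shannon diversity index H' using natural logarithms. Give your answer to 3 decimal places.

Each pᵢ ln pᵢ term (working shown to 5 dp, full precision carried): 0.015×(-4.19971)=-0.06300, 0.152×(-1.88387)=-0.28635, 0.106×(-2.24432)=-0.23790, 0.727×(-0.31883)=-0.23179.
Sum = -0.81903, so H' = 0.819.

0.819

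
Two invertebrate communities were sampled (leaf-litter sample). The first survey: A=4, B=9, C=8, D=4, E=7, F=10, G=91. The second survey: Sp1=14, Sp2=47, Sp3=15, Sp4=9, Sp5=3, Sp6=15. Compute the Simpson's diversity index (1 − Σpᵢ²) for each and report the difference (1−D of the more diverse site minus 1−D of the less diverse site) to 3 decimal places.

0.209

The first survey: N=133, proportions 0.03008, 0.06767, 0.06015, 0.03008, 0.05263, 0.07519, 0.68421, giving 1−D = 0.51343 (working shown to 5 dp, full precision carried).
The second survey: N=103, proportions 0.13592, 0.45631, 0.14563, 0.08738, 0.02913, 0.14563, giving 1−D = 0.72241.
Difference = |0.51343 − 0.72241| = 0.20898, i.e. 0.209 to 3 decimal places.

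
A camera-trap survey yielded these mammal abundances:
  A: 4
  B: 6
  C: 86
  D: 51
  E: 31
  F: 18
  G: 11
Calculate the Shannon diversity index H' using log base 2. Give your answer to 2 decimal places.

2.22

Total N = 4+6+86+51+31+18+11 = 207, so the proportions are 0.0193, 0.029, 0.4155, 0.2464, 0.1498, 0.087, 0.0531 (working shown to 4 dp, full precision carried).
Each pᵢ log₂ pᵢ term: 0.0193×(-5.6935)=-0.1100, 0.029×(-5.1085)=-0.1481, 0.4155×(-1.2672)=-0.5265, 0.2464×(-2.0211)=-0.4979, 0.1498×(-2.7393)=-0.4102, 0.087×(-3.5236)=-0.3064, 0.0531×(-4.2341)=-0.2250.
Sum = -2.2241, so H' = 2.22.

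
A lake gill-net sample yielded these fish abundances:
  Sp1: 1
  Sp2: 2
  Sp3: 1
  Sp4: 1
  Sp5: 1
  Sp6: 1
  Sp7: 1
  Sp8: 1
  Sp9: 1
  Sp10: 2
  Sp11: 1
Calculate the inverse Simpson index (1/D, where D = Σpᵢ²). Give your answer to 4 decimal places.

Total N = 1+2+1+1+1+1+1+1+1+2+1 = 13, so the proportions are 0.07692308, 0.15384615, 0.07692308, 0.07692308, 0.07692308, 0.07692308, 0.07692308, 0.07692308, 0.07692308, 0.15384615, 0.07692308 (working shown to 8 dp, full precision carried).
D = 0.07692308² + 0.15384615² + 0.07692308² + 0.07692308² + 0.07692308² + 0.07692308² + 0.07692308² + 0.07692308² + 0.07692308² + 0.15384615² + 0.07692308² = 0.00591716 + 0.02366864 + 0.00591716 + 0.00591716 + 0.00591716 + 0.00591716 + 0.00591716 + 0.00591716 + 0.00591716 + 0.02366864 + 0.00591716 = 0.10059172.
So 1/D = 9.941176, i.e. 9.9412 to 4 decimal places.

9.9412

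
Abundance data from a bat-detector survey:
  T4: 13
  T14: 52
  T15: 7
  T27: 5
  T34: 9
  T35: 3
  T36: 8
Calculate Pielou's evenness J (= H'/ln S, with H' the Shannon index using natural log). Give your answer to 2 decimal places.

0.76

Total N = 13+52+7+5+9+3+8 = 97, so the proportions are 0.134, 0.5361, 0.0722, 0.0515, 0.0928, 0.0309, 0.0825 (working shown to 4 dp, full precision carried).
H' = −Σ pᵢ ln pᵢ = −((-0.2693) + (-0.3342) + (-0.1897) + (-0.1528) + (-0.2206) + (-0.1075) + (-0.2058)) = 1.4800.
With S = 7 species, ln S = 1.9459, so J = 1.4800/1.9459 = 0.7606, i.e. 0.76 to 2 decimal places.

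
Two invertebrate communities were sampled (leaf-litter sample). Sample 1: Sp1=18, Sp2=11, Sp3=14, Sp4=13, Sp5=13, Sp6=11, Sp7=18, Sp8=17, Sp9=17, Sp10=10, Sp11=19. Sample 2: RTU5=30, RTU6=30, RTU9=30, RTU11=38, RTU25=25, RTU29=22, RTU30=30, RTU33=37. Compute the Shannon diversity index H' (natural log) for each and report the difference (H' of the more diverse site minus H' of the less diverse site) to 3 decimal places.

Sample 1: N=161, proportions 0.1118, 0.06832, 0.08696, 0.08075, 0.08075, 0.06832, 0.1118, 0.10559, 0.10559, 0.06211, 0.11801, giving H' = 2.37493 (working shown to 5 dp, full precision carried).
Sample 2: N=242, proportions 0.12397, 0.12397, 0.12397, 0.15702, 0.10331, 0.09091, 0.12397, 0.15289, giving H' = 2.06559.
Difference = |2.37493 − 2.06559| = 0.30934, i.e. 0.309 to 3 decimal places.

0.309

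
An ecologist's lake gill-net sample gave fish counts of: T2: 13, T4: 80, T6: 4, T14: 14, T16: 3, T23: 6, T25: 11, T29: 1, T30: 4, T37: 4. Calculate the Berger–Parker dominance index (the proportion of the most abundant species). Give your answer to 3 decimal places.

Total N = 13+80+4+14+3+6+11+1+4+4 = 140, so the proportions are 0.09286, 0.57143, 0.02857, 0.1, 0.02143, 0.04286, 0.07857, 0.00714, 0.02857, 0.02857 (working shown to 5 dp, full precision carried).
The largest proportion is 0.57143, i.e. d = 0.571 to 3 decimal places.

0.571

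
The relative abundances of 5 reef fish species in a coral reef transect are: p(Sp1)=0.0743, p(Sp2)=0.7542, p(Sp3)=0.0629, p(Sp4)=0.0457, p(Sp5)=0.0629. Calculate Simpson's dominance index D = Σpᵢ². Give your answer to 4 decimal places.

D = 0.0743² + 0.7542² + 0.0629² + 0.0457² + 0.0629² = 0.005520 + 0.568818 + 0.003956 + 0.002088 + 0.003956 = 0.584339 (working shown to 6 dp, full precision carried).
To 4 decimal places, D = 0.5843.

0.5843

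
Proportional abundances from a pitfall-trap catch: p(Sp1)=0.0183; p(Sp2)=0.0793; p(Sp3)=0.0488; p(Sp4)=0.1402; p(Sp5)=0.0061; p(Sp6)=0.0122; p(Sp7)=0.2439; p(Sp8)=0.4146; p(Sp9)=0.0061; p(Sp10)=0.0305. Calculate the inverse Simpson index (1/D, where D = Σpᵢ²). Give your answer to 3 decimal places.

D = 0.0183² + 0.0793² + 0.0488² + 0.1402² + 0.0061² + 0.0122² + 0.2439² + 0.4146² + 0.0061² + 0.0305² = 0.0003349 + 0.0062885 + 0.0023814 + 0.0196560 + 0.0000372 + 0.0001488 + 0.0594872 + 0.1718932 + 0.0000372 + 0.0009302 = 0.2611947 (working shown to 7 dp, full precision carried).
So 1/D = 3.82856, i.e. 3.829 to 3 decimal places.

3.829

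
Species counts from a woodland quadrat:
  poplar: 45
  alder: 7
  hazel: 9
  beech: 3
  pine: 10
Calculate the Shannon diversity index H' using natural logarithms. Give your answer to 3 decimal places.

Total N = 45+7+9+3+10 = 74, so the proportions are 0.60811, 0.09459, 0.12162, 0.04054, 0.13514 (working shown to 5 dp, full precision carried).
Each pᵢ ln pᵢ term: 0.60811×(-0.49740)=-0.30247, 0.09459×(-2.35815)=-0.22307, 0.12162×(-2.10684)=-0.25624, 0.04054×(-3.20545)=-0.12995, 0.13514×(-2.00148)=-0.27047.
Sum = -1.18220, so H' = 1.182.

1.182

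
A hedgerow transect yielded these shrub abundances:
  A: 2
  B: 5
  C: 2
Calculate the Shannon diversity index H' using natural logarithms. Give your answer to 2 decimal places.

1.00

Total N = 2+5+2 = 9, so the proportions are 0.22222, 0.55556, 0.22222 (working shown to 5 dp, full precision carried).
Each pᵢ ln pᵢ term: 0.22222×(-1.50408)=-0.33424, 0.55556×(-0.58779)=-0.32655, 0.22222×(-1.50408)=-0.33424.
Sum = -0.99503, so H' = 1.00.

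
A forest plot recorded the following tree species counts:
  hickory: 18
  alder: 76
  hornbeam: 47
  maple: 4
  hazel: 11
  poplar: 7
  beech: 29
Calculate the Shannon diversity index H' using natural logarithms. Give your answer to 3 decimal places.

1.584

Total N = 18+76+47+4+11+7+29 = 192, so the proportions are 0.09375, 0.39583, 0.24479, 0.02083, 0.05729, 0.03646, 0.15104 (working shown to 5 dp, full precision carried).
Each pᵢ ln pᵢ term: 0.09375×(-2.36712)=-0.22192, 0.39583×(-0.92676)=-0.36684, 0.24479×(-1.40735)=-0.34451, 0.02083×(-3.87120)=-0.08065, 0.05729×(-2.85960)=-0.16383, 0.03646×(-3.31159)=-0.12073, 0.15104×(-1.89020)=-0.28550.
Sum = -1.58398, so H' = 1.584.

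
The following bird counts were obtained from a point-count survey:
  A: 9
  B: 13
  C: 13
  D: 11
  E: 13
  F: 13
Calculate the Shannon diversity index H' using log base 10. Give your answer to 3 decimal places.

Total N = 9+13+13+11+13+13 = 72, so the proportions are 0.125, 0.18056, 0.18056, 0.15278, 0.18056, 0.18056 (working shown to 5 dp, full precision carried).
Each pᵢ log₁₀ pᵢ term: 0.125×(-0.90309)=-0.11289, 0.18056×(-0.74339)=-0.13422, 0.18056×(-0.74339)=-0.13422, 0.15278×(-0.81594)=-0.12466, 0.18056×(-0.74339)=-0.13422, 0.18056×(-0.74339)=-0.13422.
Sum = -0.77444, so H' = 0.774.

0.774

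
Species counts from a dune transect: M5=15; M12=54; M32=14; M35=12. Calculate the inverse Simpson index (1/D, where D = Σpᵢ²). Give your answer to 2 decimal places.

Total N = 15+54+14+12 = 95, so the proportions are 0.15789, 0.56842, 0.14737, 0.12632 (working shown to 5 dp, full precision carried).
D = 0.15789² + 0.56842² + 0.14737² + 0.12632² = 0.02493 + 0.32310 + 0.02172 + 0.01596 = 0.38571.
So 1/D = 2.5926, i.e. 2.59 to 2 decimal places.

2.59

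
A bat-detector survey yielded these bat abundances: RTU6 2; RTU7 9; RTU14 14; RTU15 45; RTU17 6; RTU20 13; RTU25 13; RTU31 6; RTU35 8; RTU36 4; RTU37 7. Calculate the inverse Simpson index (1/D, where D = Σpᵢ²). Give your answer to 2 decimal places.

Total N = 2+9+14+45+6+13+13+6+8+4+7 = 127, so the proportions are 0.015748, 0.070866, 0.110236, 0.354331, 0.047244, 0.102362, 0.102362, 0.047244, 0.062992, 0.031496, 0.055118 (working shown to 6 dp, full precision carried).
D = 0.015748² + 0.070866² + 0.110236² + 0.354331² + 0.047244² + 0.102362² + 0.102362² + 0.047244² + 0.062992² + 0.031496² + 0.055118² = 0.000248 + 0.005022 + 0.012152 + 0.125550 + 0.002232 + 0.010478 + 0.010478 + 0.002232 + 0.003968 + 0.000992 + 0.003038 = 0.176390.
So 1/D = 5.6692, i.e. 5.67 to 2 decimal places.

5.67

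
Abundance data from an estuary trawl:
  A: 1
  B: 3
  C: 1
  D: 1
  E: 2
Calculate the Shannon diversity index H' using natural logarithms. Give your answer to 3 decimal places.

Total N = 1+3+1+1+2 = 8, so the proportions are 0.125, 0.375, 0.125, 0.125, 0.25 (working shown to 5 dp, full precision carried).
Each pᵢ ln pᵢ term: 0.125×(-2.07944)=-0.25993, 0.375×(-0.98083)=-0.36781, 0.125×(-2.07944)=-0.25993, 0.125×(-2.07944)=-0.25993, 0.25×(-1.38629)=-0.34657.
Sum = -1.49418, so H' = 1.494.

1.494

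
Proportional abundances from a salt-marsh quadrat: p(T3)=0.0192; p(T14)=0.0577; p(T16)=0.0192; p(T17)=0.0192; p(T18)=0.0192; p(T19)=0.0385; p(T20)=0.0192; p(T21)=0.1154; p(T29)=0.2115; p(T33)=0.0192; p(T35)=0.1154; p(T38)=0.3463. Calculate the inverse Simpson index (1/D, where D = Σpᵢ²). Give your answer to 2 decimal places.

5.04

D = 0.0192² + 0.0577² + 0.0192² + 0.0192² + 0.0192² + 0.0385² + 0.0192² + 0.1154² + 0.2115² + 0.0192² + 0.1154² + 0.3463² = 0.000369 + 0.003329 + 0.000369 + 0.000369 + 0.000369 + 0.001482 + 0.000369 + 0.013317 + 0.044732 + 0.000369 + 0.013317 + 0.119924 = 0.198314 (working shown to 6 dp, full precision carried).
So 1/D = 5.0425, i.e. 5.04 to 2 decimal places.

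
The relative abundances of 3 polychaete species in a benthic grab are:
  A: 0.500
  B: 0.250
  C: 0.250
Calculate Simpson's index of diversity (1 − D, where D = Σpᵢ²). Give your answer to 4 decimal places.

0.6250

D = 0.5² + 0.25² + 0.25² = 0.250000 + 0.062500 + 0.062500 = 0.375000 (working shown to 6 dp, full precision carried).
So 1 − D = 0.625000, i.e. 0.6250 to 4 decimal places.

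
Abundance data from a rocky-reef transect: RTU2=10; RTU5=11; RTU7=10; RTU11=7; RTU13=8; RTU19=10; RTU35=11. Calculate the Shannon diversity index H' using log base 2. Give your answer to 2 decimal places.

Total N = 10+11+10+7+8+10+11 = 67, so the proportions are 0.1493, 0.1642, 0.1493, 0.1045, 0.1194, 0.1493, 0.1642 (working shown to 4 dp, full precision carried).
Each pᵢ log₂ pᵢ term: 0.1493×(-2.7442)=-0.4096, 0.1642×(-2.6067)=-0.4280, 0.1493×(-2.7442)=-0.4096, 0.1045×(-3.2587)=-0.3405, 0.1194×(-3.0661)=-0.3661, 0.1493×(-2.7442)=-0.4096, 0.1642×(-2.6067)=-0.4280.
Sum = -2.7912, so H' = 2.79.

2.79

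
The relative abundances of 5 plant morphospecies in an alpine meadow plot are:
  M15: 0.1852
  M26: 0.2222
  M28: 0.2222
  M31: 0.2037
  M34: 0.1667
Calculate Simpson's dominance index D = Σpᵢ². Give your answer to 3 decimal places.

0.202

D = 0.1852² + 0.2222² + 0.2222² + 0.2037² + 0.1667² = 0.03430 + 0.04937 + 0.04937 + 0.04149 + 0.02779 = 0.20233 (working shown to 5 dp, full precision carried).
To 3 decimal places, D = 0.202.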